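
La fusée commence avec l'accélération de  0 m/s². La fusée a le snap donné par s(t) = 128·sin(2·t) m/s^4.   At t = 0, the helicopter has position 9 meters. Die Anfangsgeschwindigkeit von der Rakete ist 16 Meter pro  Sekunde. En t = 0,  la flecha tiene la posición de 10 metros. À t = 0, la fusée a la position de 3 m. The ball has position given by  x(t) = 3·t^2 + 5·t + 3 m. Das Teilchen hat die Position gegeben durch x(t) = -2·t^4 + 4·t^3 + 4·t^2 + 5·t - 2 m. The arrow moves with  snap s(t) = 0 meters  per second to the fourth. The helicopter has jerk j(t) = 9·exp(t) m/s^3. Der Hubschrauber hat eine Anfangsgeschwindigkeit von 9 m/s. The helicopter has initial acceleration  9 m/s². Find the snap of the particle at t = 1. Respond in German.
Wir müssen unsere Gleichung für die Position x(t) = -2·t^4 + 4·t^3 + 4·t^2 + 5·t - 2 4-mal ableiten. Die Ableitung von der Position ergibt die Geschwindigkeit: v(t) = -8·t^3 + 12·t^2 + 8·t + 5. Durch Ableiten von der Geschwindigkeit erhalten wir die Beschleunigung: a(t) = -24·t^2 + 24·t + 8. Die Ableitung von der Beschleunigung ergibt den Ruck: j(t) = 24 - 48·t. Durch Ableiten von dem Ruck erhalten wir den Snap: s(t) = -48. Aus der Gleichung für den Snap s(t) = -48, setzen wir t = 1 ein und erhalten s = -48.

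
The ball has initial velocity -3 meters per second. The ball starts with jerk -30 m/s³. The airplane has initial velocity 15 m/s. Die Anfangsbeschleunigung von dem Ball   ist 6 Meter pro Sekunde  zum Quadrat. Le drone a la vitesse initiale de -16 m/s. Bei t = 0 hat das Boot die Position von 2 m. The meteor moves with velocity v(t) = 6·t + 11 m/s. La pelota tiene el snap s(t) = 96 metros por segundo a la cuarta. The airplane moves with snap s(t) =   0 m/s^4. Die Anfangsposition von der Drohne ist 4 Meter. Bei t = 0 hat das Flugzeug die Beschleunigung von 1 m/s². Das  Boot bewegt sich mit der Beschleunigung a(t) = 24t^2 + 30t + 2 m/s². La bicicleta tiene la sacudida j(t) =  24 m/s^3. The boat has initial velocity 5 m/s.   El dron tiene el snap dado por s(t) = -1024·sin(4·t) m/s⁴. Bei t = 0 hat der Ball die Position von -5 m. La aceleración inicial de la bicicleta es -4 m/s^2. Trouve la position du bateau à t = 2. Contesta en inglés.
We must find the antiderivative of our acceleration equation a(t) = 24·t^2 + 30·t + 2 2 times. Taking ∫a(t)dt and applying v(0) = 5, we find v(t) = 8·t^3 + 15·t^2 + 2·t + 5. Taking ∫v(t)dt and applying x(0) = 2, we find x(t) = 2·t^4 + 5·t^3 + t^2 + 5·t + 2. We have position x(t) = 2·t^4 + 5·t^3 + t^2 + 5·t + 2. Substituting t = 2: x(2) = 88.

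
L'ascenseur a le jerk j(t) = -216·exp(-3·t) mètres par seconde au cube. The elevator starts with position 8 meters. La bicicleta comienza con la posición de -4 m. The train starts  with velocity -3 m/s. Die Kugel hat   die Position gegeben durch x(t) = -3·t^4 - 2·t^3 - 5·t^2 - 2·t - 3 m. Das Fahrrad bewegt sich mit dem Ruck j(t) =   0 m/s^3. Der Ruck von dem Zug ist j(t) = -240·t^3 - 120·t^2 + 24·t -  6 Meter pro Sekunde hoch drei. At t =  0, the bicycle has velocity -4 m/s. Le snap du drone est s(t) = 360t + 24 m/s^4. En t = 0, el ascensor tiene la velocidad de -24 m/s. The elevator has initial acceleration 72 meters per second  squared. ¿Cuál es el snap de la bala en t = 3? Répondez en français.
Nous devons dériver notre équation de la position x(t) = -3·t^4 - 2·t^3 - 5·t^2 - 2·t - 3 4 fois. En dérivant la position, nous obtenons la vitesse: v(t) = -12·t^3 - 6·t^2 - 10·t - 2. La dérivée de la vitesse donne l'accélération: a(t) = -36·t^2 - 12·t - 10. En dérivant l'accélération, nous obtenons le jerk: j(t) = -72·t - 12. En dérivant le jerk, nous obtenons le snap: s(t) = -72. Nous avons le snap s(t) = -72. En substituant t = 3: s(3) = -72.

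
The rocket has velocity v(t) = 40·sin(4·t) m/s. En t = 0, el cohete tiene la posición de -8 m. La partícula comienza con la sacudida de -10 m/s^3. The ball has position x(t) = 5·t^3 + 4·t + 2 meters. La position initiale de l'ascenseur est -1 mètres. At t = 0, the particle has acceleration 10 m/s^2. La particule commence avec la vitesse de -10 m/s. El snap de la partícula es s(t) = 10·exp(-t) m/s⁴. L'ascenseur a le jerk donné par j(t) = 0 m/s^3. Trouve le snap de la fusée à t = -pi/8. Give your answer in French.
Nous devons dériver notre équation de la vitesse v(t) = 40·sin(4·t) 3 fois. La dérivée de la vitesse donne l'accélération: a(t) = 160·cos(4·t). En prenant d/dt de a(t), nous trouvons j(t) = -640·sin(4·t). En prenant d/dt de j(t), nous trouvons s(t) = -2560·cos(4·t). En utilisant s(t) = -2560·cos(4·t) et en substituant t = -pi/8, nous trouvons s = 0.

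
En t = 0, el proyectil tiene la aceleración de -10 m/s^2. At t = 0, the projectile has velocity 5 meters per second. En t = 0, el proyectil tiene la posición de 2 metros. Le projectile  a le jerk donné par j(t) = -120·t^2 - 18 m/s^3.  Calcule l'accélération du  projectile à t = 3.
Nous devons intégrer notre équation du jerk j(t) = -120·t^2 - 18 1 fois. En intégrant le jerk et en utilisant la condition initiale a(0) = -10, nous obtenons a(t) = -40·t^3 - 18·t - 10. De l'équation de l'accélération a(t) = -40·t^3 - 18·t - 10, nous substituons t = 3 pour obtenir a = -1144.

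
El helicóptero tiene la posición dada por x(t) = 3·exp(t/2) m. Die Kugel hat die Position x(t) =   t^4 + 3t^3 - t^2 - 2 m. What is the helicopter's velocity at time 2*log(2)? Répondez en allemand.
Wir müssen unsere Gleichung für die Position x(t) = 3·exp(t/2) 1-mal ableiten. Durch Ableiten von der Position erhalten wir die Geschwindigkeit: v(t) = 3·exp(t/2)/2. Aus der Gleichung für die Geschwindigkeit v(t) = 3·exp(t/2)/2, setzen wir t = 2*log(2) ein und erhalten v = 3.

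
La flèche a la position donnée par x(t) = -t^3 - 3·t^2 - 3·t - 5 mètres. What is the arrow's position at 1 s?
Using x(t) = -t^3 - 3·t^2 - 3·t - 5 and substituting t = 1, we find x = -12.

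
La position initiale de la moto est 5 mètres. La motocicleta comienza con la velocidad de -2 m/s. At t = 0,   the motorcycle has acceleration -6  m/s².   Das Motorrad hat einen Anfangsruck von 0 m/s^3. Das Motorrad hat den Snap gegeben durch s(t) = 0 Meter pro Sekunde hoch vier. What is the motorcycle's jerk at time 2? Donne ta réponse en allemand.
Ausgehend von dem Snap s(t) = 0, nehmen wir 1 Stammfunktion. Die Stammfunktion von dem Snap, mit j(0) = 0, ergibt den Ruck: j(t) = 0. Aus der Gleichung für den Ruck j(t) = 0, setzen wir t = 2 ein und erhalten j = 0.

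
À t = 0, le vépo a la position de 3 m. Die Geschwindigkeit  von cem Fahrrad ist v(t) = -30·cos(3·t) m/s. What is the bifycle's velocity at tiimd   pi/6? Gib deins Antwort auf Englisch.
We have velocity v(t) = -30·cos(3·t). Substituting t = pi/6: v(pi/6) = 0.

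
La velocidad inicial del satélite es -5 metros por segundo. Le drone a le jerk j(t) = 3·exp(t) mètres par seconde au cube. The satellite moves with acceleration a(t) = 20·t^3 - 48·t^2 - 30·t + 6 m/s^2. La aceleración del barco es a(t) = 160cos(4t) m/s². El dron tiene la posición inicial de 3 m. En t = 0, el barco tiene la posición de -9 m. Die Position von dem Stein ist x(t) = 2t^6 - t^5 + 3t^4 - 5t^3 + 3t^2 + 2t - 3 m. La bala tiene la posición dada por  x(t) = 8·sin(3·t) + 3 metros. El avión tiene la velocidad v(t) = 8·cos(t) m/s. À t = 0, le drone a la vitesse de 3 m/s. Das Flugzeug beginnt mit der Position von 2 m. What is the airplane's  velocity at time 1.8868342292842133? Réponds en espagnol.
Usando v(t) = 8·cos(t) y sustituyendo t = 1.8868342292842133, encontramos v = -2.48642510484286.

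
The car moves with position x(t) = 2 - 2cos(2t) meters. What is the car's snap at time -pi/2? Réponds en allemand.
Um dies zu lösen, müssen wir 4 Ableitungen unserer Gleichung für die Position x(t) = 2 - 2·cos(2·t) nehmen. Durch Ableiten von der Position erhalten wir die Geschwindigkeit: v(t) = 4·sin(2·t). Mit d/dt von v(t) finden wir a(t) = 8·cos(2·t). Mit d/dt von a(t) finden wir j(t) = -16·sin(2·t). Mit d/dt von j(t) finden wir s(t) = -32·cos(2·t). Aus der Gleichung für den Snap s(t) = -32·cos(2·t), setzen wir t = -pi/2 ein und erhalten s = 32.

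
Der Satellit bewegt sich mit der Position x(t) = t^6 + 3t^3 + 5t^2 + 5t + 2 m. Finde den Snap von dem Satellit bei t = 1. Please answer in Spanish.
Para resolver esto, necesitamos tomar 4 derivadas de nuestra ecuación de la posición x(t) = t^6 + 3·t^3 + 5·t^2 + 5·t + 2. Tomando d/dt de x(t), encontramos v(t) = 6·t^5 + 9·t^2 + 10·t + 5. Derivando la velocidad, obtenemos la aceleración: a(t) = 30·t^4 + 18·t + 10. Derivando la aceleración, obtenemos la sacudida: j(t) = 120·t^3 + 18. Tomando d/dt de j(t), encontramos s(t) = 360·t^2. Usando s(t) = 360·t^2 y sustituyendo t = 1, encontramos s = 360.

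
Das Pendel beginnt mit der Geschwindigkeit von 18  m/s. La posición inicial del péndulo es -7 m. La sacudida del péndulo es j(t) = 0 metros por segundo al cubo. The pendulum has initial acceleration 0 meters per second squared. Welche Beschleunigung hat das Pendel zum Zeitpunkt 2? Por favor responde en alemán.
Wir müssen unsere Gleichung für den Ruck j(t) = 0 1-mal integrieren. Mit ∫j(t)dt und Anwendung von a(0) = 0, finden wir a(t) = 0. Wir haben die Beschleunigung a(t) = 0. Durch Einsetzen von t = 2: a(2) = 0.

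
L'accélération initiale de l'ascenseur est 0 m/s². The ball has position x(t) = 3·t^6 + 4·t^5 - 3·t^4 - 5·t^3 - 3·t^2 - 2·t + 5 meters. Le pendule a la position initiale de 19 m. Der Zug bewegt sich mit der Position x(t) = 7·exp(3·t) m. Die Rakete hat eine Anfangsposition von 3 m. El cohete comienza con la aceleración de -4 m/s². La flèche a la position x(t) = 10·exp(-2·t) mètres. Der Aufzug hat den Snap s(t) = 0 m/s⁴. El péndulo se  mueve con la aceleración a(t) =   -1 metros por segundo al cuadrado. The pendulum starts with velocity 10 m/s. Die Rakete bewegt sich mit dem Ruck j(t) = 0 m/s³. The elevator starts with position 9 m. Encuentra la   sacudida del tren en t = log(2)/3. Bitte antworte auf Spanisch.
Partiendo de la posición x(t) = 7·exp(3·t), tomamos 3 derivadas. Derivando la posición, obtenemos la velocidad: v(t) = 21·exp(3·t). Derivando la velocidad, obtenemos la aceleración: a(t) = 63·exp(3·t). La derivada de la aceleración da la sacudida: j(t) = 189·exp(3·t). Usando j(t) = 189·exp(3·t) y sustituyendo t = log(2)/3, encontramos j = 378.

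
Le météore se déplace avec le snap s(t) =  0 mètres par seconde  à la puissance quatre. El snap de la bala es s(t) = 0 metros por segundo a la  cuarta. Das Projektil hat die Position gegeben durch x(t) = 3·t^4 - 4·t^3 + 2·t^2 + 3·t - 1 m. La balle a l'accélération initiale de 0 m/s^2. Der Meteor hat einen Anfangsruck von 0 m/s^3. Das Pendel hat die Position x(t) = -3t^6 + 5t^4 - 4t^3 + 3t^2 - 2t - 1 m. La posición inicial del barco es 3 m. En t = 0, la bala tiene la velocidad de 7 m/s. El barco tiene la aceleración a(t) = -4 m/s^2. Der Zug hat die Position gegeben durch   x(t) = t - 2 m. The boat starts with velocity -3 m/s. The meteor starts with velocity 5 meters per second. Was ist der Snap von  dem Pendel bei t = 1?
Wir müssen unsere Gleichung für die Position x(t) = -3·t^6 + 5·t^4 - 4·t^3 + 3·t^2 - 2·t - 1 4-mal ableiten. Die Ableitung von der Position ergibt die Geschwindigkeit: v(t) = -18·t^5 + 20·t^3 - 12·t^2 + 6·t - 2. Mit d/dt von v(t) finden wir a(t) = -90·t^4 + 60·t^2 - 24·t + 6. Durch Ableiten von der Beschleunigung erhalten wir den Ruck: j(t) = -360·t^3 + 120·t - 24. Durch Ableiten von dem Ruck erhalten wir den Snap: s(t) = 120 - 1080·t^2. Mit s(t) = 120 - 1080·t^2 und Einsetzen von t = 1, finden wir s = -960.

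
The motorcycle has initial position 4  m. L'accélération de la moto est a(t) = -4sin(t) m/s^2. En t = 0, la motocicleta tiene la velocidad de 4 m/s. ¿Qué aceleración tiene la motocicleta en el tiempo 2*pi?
Tenemos la aceleración a(t) = -4·sin(t). Sustituyendo t = 2*pi: a(2*pi) = 0.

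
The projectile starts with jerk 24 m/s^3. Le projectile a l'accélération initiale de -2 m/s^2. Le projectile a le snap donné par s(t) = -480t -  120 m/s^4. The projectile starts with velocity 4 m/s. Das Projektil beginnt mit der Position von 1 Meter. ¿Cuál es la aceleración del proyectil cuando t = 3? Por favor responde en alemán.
Ausgehend von dem Snap s(t) = -480·t - 120, nehmen wir 2 Stammfunktionen. Das Integral von dem Snap ist der Ruck. Mit j(0) = 24 erhalten wir j(t) = -240·t^2 - 120·t + 24. Durch Integration von dem Ruck und Verwendung der Anfangsbedingung a(0) = -2, erhalten wir a(t) = -80·t^3 - 60·t^2 + 24·t - 2. Aus der Gleichung für die Beschleunigung a(t) = -80·t^3 - 60·t^2 + 24·t - 2, setzen wir t = 3 ein und erhalten a = -2630.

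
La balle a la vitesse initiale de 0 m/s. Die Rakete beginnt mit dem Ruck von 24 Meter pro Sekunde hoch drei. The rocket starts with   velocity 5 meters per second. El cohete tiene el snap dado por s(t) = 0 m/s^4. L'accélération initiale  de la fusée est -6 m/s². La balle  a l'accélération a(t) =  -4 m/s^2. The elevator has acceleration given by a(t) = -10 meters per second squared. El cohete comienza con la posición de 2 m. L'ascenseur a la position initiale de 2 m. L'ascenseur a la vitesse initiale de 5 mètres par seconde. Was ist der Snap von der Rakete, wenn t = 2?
Wir haben den Snap s(t) = 0. Durch Einsetzen von t = 2: s(2) = 0.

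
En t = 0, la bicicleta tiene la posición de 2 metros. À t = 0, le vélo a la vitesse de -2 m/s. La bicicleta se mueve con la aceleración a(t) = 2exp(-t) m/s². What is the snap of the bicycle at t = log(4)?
To solve this, we need to take 2 derivatives of our acceleration equation a(t) = 2·exp(-t). The derivative of acceleration gives jerk: j(t) = -2·exp(-t). The derivative of jerk gives snap: s(t) = 2·exp(-t). From the given snap equation s(t) = 2·exp(-t), we substitute t = log(4) to get s = 1/2.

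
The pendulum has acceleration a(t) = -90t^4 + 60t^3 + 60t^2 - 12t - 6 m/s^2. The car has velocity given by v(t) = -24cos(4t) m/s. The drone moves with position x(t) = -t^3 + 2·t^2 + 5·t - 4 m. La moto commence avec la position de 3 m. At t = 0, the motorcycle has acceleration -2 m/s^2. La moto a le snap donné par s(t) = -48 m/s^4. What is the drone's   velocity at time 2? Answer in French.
Nous devons dériver notre équation de la position x(t) = -t^3 + 2·t^2 + 5·t - 4 1 fois. La dérivée de la position donne la vitesse: v(t) = -3·t^2 + 4·t + 5. Nous avons la vitesse v(t) = -3·t^2 + 4·t + 5. En substituant t = 2: v(2) = 1.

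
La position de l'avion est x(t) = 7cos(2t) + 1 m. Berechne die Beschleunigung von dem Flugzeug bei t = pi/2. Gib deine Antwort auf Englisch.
We must differentiate our position equation x(t) = 7·cos(2·t) + 1 2 times. Taking d/dt of x(t), we find v(t) = -14·sin(2·t). The derivative of velocity gives acceleration: a(t) = -28·cos(2·t). We have acceleration a(t) = -28·cos(2·t). Substituting t = pi/2: a(pi/2) = 28.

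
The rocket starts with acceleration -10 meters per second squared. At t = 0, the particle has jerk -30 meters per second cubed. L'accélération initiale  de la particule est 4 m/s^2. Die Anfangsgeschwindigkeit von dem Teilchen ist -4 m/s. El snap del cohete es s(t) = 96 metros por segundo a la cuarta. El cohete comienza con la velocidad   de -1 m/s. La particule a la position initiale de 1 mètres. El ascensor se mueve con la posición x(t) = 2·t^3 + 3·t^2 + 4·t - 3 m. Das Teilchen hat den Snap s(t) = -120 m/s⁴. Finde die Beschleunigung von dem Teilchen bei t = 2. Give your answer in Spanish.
Debemos encontrar la antiderivada de nuestra ecuación del snap s(t) = -120 2 veces. Integrando el snap y usando la condición inicial j(0) = -30, obtenemos j(t) = -120·t - 30. La antiderivada de la sacudida es la aceleración. Usando a(0) = 4, obtenemos a(t) = -60·t^2 - 30·t + 4. Tenemos la aceleración a(t) = -60·t^2 - 30·t + 4. Sustituyendo t = 2: a(2) = -296.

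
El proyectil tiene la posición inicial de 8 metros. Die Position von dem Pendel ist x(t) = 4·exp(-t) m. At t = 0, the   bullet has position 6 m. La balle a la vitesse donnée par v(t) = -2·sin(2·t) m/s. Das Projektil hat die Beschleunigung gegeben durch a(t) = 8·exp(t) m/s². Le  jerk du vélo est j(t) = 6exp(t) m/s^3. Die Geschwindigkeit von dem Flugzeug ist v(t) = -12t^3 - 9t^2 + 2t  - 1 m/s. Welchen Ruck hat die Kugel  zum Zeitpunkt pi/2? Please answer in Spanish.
Debemos derivar nuestra ecuación de la velocidad v(t) = -2·sin(2·t) 2 veces. Tomando d/dt de v(t), encontramos a(t) = -4·cos(2·t). La derivada de la aceleración da la sacudida: j(t) = 8·sin(2·t). Usando j(t) = 8·sin(2·t) y sustituyendo t = pi/2, encontramos j = 0.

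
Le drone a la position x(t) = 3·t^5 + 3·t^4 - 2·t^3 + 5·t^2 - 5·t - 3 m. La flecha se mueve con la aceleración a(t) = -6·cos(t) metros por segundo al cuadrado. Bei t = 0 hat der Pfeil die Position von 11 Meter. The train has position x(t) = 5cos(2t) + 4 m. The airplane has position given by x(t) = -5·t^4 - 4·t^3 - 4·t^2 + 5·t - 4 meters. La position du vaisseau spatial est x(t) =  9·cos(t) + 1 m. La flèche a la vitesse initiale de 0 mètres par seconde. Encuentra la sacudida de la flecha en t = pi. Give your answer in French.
En partant de l'accélération a(t) = -6·cos(t), nous prenons 1 dérivée. En prenant d/dt de a(t), nous trouvons j(t) = 6·sin(t). En utilisant j(t) = 6·sin(t) et en substituant t = pi, nous trouvons j = 0.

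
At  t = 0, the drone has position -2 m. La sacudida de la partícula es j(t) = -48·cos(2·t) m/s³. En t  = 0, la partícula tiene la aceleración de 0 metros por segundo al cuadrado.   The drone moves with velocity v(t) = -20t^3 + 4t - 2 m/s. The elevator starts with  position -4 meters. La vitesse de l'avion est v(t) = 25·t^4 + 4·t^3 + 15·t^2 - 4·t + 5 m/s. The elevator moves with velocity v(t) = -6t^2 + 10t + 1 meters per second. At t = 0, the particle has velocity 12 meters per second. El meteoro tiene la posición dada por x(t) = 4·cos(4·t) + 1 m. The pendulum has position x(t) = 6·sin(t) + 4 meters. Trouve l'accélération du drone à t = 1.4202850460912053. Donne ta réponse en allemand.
Ausgehend von der Geschwindigkeit v(t) = -20·t^3 + 4·t - 2, nehmen wir 1 Ableitung. Durch Ableiten von der Geschwindigkeit erhalten wir die Beschleunigung: a(t) = 4 - 60·t^2. Mit a(t) = 4 - 60·t^2 und Einsetzen von t = 1.4202850460912053, finden wir a = -117.032576729018.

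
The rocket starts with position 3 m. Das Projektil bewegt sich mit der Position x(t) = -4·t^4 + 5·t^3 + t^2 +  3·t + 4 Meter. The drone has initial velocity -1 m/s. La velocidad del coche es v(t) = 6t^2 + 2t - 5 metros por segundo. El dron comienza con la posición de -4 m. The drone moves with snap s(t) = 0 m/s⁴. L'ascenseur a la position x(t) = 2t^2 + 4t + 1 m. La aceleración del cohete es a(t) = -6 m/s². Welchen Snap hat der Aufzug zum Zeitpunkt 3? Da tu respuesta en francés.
Nous devons dériver notre équation de la position x(t) = 2·t^2 + 4·t + 1 4 fois. En dérivant la position, nous obtenons la vitesse: v(t) = 4·t + 4. En prenant d/dt de v(t), nous trouvons a(t) = 4. En dérivant l'accélération, nous obtenons le jerk: j(t) = 0. En dérivant le jerk, nous obtenons le snap: s(t) = 0. Nous avons le snap s(t) = 0. En substituant t = 3: s(3) = 0.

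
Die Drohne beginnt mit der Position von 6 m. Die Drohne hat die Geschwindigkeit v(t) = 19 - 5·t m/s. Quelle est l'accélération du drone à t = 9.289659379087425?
Pour résoudre ceci, nous devons prendre 1 dérivée de notre équation de la vitesse v(t) = 19 - 5·t. En prenant d/dt de v(t), nous trouvons a(t) = -5. Nous avons l'accélération a(t) = -5. En substituant t = 9.289659379087425: a(9.289659379087425) = -5.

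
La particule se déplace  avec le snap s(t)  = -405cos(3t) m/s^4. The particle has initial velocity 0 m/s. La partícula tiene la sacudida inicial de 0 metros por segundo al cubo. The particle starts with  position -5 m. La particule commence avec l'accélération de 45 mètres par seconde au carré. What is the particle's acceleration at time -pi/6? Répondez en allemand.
Ausgehend von dem Snap s(t) = -405·cos(3·t), nehmen wir 2 Stammfunktionen. Durch Integration von dem Snap und Verwendung der Anfangsbedingung j(0) = 0, erhalten wir j(t) = -135·sin(3·t). Durch Integration von dem Ruck und Verwendung der Anfangsbedingung a(0) = 45, erhalten wir a(t) = 45·cos(3·t). Wir haben die Beschleunigung a(t) = 45·cos(3·t). Durch Einsetzen von t = -pi/6: a(-pi/6) = 0.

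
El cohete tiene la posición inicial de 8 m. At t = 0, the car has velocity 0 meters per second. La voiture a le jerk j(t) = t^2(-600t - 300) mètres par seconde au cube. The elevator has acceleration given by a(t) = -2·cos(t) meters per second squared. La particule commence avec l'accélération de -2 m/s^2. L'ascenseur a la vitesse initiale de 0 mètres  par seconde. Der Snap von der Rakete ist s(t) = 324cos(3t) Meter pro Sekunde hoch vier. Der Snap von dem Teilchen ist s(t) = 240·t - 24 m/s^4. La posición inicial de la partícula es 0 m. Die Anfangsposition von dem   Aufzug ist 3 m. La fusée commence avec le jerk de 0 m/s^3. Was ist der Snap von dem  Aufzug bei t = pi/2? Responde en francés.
Nous devons dériver notre équation de l'accélération a(t) = -2·cos(t) 2 fois. En prenant d/dt de a(t), nous trouvons j(t) = 2·sin(t). En prenant d/dt de j(t), nous trouvons s(t) = 2·cos(t). En utilisant s(t) = 2·cos(t) et en substituant t = pi/2, nous trouvons s = 0.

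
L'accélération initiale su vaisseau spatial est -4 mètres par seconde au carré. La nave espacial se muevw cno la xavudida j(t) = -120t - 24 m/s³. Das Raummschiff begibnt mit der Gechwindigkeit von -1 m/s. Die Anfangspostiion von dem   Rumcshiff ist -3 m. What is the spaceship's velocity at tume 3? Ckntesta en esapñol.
Para resolver esto, necesitamos tomar 2 antiderivadas de nuestra ecuación de la sacudida j(t) = -120·t - 24. Integrando la sacudida y usando la condición inicial a(0) = -4, obtenemos a(t) = -60·t^2 - 24·t - 4. La integral de la aceleración es la velocidad. Usando v(0) = -1, obtenemos v(t) = -20·t^3 - 12·t^2 - 4·t - 1. Tenemos la velocidad v(t) = -20·t^3 - 12·t^2 - 4·t - 1. Sustituyendo t = 3: v(3) = -661.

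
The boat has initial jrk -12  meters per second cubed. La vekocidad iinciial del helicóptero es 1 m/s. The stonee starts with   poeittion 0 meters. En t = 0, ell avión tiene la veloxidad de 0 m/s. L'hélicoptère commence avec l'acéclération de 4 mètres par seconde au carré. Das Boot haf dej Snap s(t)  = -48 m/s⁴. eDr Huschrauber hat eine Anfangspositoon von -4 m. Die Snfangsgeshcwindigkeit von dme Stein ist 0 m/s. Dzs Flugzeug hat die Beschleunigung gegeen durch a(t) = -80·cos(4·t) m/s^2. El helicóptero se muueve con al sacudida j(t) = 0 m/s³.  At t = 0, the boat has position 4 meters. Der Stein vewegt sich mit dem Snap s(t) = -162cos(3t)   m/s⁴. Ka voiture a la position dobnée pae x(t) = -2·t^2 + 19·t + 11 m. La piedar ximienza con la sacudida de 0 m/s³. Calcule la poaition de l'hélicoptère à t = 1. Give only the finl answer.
x(1) = -1.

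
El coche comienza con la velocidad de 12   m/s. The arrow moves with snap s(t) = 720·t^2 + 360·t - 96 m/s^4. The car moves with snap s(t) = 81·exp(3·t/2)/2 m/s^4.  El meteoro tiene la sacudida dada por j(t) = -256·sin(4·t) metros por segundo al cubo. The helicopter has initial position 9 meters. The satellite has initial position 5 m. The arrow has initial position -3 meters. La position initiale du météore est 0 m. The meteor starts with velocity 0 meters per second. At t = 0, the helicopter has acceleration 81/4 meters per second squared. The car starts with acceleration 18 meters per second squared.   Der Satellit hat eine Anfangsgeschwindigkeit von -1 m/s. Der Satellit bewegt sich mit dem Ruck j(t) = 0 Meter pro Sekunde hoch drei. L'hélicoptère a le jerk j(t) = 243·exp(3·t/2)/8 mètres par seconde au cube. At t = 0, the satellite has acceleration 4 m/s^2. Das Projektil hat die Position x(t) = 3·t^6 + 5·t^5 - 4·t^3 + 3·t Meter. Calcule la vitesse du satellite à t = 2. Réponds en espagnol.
Debemos encontrar la antiderivada de nuestra ecuación de la sacudida j(t) = 0 2 veces. La integral de la sacudida, con a(0) = 4, da la aceleración: a(t) = 4. Tomando ∫a(t)dt y aplicando v(0) = -1, encontramos v(t) = 4·t - 1. De la ecuación de la velocidad v(t) = 4·t - 1, sustituimos t = 2 para obtener v = 7.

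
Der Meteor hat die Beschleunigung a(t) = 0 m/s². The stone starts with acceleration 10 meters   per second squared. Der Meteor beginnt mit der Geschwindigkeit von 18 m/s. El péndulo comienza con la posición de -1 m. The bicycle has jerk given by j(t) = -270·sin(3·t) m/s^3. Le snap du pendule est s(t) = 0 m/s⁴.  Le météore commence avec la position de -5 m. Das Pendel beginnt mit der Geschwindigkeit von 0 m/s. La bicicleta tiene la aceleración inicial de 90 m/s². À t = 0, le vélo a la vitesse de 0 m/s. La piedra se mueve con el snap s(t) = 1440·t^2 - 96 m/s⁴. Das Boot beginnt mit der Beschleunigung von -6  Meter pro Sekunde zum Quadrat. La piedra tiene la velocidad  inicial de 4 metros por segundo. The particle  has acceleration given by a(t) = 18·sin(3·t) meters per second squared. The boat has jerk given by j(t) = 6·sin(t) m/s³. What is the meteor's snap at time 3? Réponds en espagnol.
Debemos derivar nuestra ecuación de la aceleración a(t) = 0 2 veces. Derivando la aceleración, obtenemos la sacudida: j(t) = 0. Tomando d/dt de j(t), encontramos s(t) = 0. Usando s(t) = 0 y sustituyendo t = 3, encontramos s = 0.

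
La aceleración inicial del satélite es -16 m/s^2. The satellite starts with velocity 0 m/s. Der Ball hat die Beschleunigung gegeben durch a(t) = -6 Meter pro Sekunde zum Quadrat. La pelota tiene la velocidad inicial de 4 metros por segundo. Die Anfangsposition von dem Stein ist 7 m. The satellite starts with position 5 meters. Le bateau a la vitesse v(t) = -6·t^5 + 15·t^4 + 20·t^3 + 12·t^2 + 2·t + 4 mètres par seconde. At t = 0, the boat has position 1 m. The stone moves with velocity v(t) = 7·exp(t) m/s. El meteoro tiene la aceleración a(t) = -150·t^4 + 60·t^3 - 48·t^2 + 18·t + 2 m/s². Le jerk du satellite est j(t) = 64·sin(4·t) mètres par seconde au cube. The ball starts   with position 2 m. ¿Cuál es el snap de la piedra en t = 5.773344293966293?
Para resolver esto, necesitamos tomar 3 derivadas de nuestra ecuación de la velocidad v(t) = 7·exp(t). Derivando la velocidad, obtenemos la aceleración: a(t) = 7·exp(t). Tomando d/dt de a(t), encontramos j(t) = 7·exp(t). Tomando d/dt de j(t), encontramos s(t) = 7·exp(t). Usando s(t) = 7·exp(t) y sustituyendo t = 5.773344293966293, encontramos s = 2251.28049683547.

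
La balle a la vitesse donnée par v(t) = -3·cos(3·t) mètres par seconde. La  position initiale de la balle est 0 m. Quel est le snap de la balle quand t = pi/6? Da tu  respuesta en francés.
En partant de la vitesse v(t) = -3·cos(3·t), nous prenons 3 dérivées. En dérivant la vitesse, nous obtenons l'accélération: a(t) = 9·sin(3·t). En dérivant l'accélération, nous obtenons le jerk: j(t) = 27·cos(3·t). La dérivée du jerk donne le snap: s(t) = -81·sin(3·t). De l'équation du snap s(t) = -81·sin(3·t), nous substituons t = pi/6 pour obtenir s = -81.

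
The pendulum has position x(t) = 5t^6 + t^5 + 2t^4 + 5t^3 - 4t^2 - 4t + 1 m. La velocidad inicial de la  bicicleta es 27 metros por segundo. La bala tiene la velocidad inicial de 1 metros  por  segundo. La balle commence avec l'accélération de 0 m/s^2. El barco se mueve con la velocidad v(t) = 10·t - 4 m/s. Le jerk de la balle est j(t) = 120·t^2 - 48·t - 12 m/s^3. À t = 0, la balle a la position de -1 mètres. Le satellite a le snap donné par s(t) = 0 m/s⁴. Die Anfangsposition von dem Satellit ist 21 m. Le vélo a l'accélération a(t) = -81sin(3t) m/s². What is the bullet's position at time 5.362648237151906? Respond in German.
Wir müssen unsere Gleichung für den Ruck j(t) = 120·t^2 - 48·t - 12 3-mal integrieren. Die Stammfunktion von dem Ruck ist die Beschleunigung. Mit a(0) = 0 erhalten wir a(t) = 4·t·(10·t^2 - 6·t - 3). Mit ∫a(t)dt und Anwendung von v(0) = 1, finden wir v(t) = 10·t^4 - 8·t^3 - 6·t^2 + 1. Das Integral von der Geschwindigkeit ist die Position. Mit x(0) = -1 erhalten wir x(t) = 2·t^5 - 2·t^4 - 2·t^3 + t - 1. Wir haben die Position x(t) = 2·t^5 - 2·t^4 - 2·t^3 + t - 1. Durch Einsetzen von t = 5.362648237151906: x(5.362648237151906) = 6911.93972628182.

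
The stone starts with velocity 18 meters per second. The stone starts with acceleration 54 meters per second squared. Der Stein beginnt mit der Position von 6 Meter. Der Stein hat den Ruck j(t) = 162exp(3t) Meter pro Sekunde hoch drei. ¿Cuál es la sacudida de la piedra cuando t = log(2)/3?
Tenemos la sacudida j(t) = 162·exp(3·t). Sustituyendo t = log(2)/3: j(log(2)/3) = 324.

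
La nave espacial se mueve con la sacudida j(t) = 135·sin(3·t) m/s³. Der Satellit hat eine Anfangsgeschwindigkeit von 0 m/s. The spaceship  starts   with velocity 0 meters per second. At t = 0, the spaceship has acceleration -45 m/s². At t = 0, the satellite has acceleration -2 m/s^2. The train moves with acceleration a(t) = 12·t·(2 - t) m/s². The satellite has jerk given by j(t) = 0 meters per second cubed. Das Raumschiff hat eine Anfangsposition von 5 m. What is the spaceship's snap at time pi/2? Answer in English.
We must differentiate our jerk equation j(t) = 135·sin(3·t) 1 time. Taking d/dt of j(t), we find s(t) = 405·cos(3·t). Using s(t) = 405·cos(3·t) and substituting t = pi/2, we find s = 0.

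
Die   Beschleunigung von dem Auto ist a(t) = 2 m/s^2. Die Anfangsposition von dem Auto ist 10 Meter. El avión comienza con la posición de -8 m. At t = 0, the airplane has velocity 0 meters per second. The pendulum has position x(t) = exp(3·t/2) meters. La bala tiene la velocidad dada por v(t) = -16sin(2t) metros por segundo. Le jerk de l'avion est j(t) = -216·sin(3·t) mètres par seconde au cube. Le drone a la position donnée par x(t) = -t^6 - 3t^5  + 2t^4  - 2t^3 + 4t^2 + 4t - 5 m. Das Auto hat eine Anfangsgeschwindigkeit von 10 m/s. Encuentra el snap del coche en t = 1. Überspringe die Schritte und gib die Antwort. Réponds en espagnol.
En t = 1, s = 0.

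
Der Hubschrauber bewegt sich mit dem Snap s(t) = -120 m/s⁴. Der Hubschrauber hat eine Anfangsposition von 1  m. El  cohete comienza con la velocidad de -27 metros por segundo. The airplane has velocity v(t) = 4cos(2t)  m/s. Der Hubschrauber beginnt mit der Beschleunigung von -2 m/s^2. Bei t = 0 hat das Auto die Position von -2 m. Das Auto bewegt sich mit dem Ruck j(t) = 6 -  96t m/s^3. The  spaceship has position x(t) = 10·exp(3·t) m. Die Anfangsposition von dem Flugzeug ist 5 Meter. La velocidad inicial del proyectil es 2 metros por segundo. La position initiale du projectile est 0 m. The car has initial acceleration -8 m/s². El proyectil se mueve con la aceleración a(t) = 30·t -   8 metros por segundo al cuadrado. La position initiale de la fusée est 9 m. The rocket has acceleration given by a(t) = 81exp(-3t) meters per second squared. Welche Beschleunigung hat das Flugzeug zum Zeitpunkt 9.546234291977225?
Ausgehend von der Geschwindigkeit v(t) = 4·cos(2·t), nehmen wir 1 Ableitung. Die Ableitung von der Geschwindigkeit ergibt die Beschleunigung: a(t) = -8·sin(2·t). Wir haben die Beschleunigung a(t) = -8·sin(2·t). Durch Einsetzen von t = 9.546234291977225: a(9.546234291977225) = -1.92424635002065.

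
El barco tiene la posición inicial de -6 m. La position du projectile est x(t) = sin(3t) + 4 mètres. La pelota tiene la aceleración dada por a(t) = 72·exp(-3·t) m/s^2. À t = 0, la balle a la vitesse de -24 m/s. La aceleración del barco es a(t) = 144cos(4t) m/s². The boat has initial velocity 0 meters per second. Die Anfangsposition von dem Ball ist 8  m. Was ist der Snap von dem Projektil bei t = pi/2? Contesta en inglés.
Starting from position x(t) = sin(3·t) + 4, we take 4 derivatives. Taking d/dt of x(t), we find v(t) = 3·cos(3·t). Differentiating velocity, we get acceleration: a(t) = -9·sin(3·t). Differentiating acceleration, we get jerk: j(t) = -27·cos(3·t). Differentiating jerk, we get snap: s(t) = 81·sin(3·t). We have snap s(t) = 81·sin(3·t). Substituting t = pi/2: s(pi/2) = -81.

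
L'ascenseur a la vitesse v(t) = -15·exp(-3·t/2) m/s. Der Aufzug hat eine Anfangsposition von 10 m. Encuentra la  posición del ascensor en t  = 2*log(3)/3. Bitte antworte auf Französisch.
Pour résoudre ceci, nous devons prendre 1 primitive de notre équation de la vitesse v(t) = -15·exp(-3·t/2). La primitive de la vitesse, avec x(0) = 10, donne la position: x(t) = 10·exp(-3·t/2). De l'équation de la position x(t) = 10·exp(-3·t/2), nous substituons t = 2*log(3)/3 pour obtenir x = 10/3.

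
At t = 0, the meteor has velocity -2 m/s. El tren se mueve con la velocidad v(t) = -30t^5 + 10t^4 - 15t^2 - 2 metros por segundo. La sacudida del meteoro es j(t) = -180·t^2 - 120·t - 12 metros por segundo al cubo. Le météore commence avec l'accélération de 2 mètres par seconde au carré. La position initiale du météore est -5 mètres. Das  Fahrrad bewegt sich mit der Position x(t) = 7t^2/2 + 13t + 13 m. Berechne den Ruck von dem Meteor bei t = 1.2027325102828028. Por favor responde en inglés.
From the given jerk equation j(t) = -180·t^2 - 120·t - 12, we substitute t = 1.2027325102828028 to get j = -416.709689666347.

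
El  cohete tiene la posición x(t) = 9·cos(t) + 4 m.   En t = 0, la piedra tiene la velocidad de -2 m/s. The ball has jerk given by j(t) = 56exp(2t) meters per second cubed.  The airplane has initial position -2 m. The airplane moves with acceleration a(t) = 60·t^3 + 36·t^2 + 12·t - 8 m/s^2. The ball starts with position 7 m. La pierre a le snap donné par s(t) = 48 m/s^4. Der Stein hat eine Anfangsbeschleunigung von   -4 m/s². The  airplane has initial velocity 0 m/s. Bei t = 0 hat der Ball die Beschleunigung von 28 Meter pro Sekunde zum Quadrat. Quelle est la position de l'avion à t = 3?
Pour résoudre ceci, nous devons prendre 2 intégrales de notre équation de l'accélération a(t) = 60·t^3 + 36·t^2 + 12·t - 8. En prenant ∫a(t)dt et en appliquant v(0) = 0, nous trouvons v(t) = t·(15·t^3 + 12·t^2 + 6·t - 8). En intégrant la vitesse et en utilisant la condition initiale x(0) = -2, nous obtenons x(t) = 3·t^5 + 3·t^4 + 2·t^3 - 4·t^2 - 2. Nous avons la position x(t) = 3·t^5 + 3·t^4 + 2·t^3 - 4·t^2 - 2. En substituant t = 3: x(3) = 988.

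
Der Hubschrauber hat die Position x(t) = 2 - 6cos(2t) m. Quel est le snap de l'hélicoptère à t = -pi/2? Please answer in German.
Wir müssen unsere Gleichung für die Position x(t) = 2 - 6·cos(2·t) 4-mal ableiten. Durch Ableiten von der Position erhalten wir die Geschwindigkeit: v(t) = 12·sin(2·t). Die Ableitung von der Geschwindigkeit ergibt die Beschleunigung: a(t) = 24·cos(2·t). Die Ableitung von der Beschleunigung ergibt den Ruck: j(t) = -48·sin(2·t). Die Ableitung von dem Ruck ergibt den Snap: s(t) = -96·cos(2·t). Aus der Gleichung für den Snap s(t) = -96·cos(2·t), setzen wir t = -pi/2 ein und erhalten s = 96.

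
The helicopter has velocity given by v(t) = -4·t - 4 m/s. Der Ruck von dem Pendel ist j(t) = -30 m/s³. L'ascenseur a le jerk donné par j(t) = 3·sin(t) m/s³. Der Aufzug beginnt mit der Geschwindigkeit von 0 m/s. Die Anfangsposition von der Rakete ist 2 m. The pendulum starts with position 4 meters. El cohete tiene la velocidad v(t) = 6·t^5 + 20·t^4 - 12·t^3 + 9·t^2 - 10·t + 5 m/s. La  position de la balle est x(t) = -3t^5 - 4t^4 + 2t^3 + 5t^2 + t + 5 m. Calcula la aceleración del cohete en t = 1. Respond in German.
Um dies zu lösen, müssen wir 1 Ableitung unserer Gleichung für die Geschwindigkeit v(t) = 6·t^5 + 20·t^4 - 12·t^3 + 9·t^2 - 10·t + 5 nehmen. Mit d/dt von v(t) finden wir a(t) = 30·t^4 + 80·t^3 - 36·t^2 + 18·t - 10. Mit a(t) = 30·t^4 + 80·t^3 - 36·t^2 + 18·t - 10 und Einsetzen von t = 1, finden wir a = 82.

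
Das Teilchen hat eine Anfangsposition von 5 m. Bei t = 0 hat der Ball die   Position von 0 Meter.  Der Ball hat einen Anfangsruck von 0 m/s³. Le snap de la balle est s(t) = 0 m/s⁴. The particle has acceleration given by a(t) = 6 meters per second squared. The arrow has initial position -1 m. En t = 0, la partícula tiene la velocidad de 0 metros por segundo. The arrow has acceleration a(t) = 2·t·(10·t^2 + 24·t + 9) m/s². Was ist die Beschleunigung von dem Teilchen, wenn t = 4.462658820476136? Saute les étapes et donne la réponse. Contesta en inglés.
a(4.462658820476136) = 6.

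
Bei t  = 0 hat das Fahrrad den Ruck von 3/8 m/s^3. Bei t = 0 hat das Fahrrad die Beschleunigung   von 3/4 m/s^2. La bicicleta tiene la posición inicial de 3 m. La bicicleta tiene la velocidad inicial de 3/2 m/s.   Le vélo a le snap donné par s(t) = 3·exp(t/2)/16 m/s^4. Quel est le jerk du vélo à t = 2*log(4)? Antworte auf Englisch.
To solve this, we need to take 1 integral of our snap equation s(t) = 3·exp(t/2)/16. Taking ∫s(t)dt and applying j(0) = 3/8, we find j(t) = 3·exp(t/2)/8. Using j(t) = 3·exp(t/2)/8 and substituting t = 2*log(4), we find j = 3/2.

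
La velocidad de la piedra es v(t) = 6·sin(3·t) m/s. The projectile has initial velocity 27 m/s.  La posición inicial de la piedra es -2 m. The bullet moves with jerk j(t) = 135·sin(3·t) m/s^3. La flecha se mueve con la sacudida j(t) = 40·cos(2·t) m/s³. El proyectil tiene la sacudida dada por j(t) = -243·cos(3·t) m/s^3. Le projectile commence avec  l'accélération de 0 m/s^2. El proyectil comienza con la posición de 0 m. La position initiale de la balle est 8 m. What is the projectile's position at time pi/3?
To find the answer, we compute 3 integrals of j(t) = -243·cos(3·t). Taking ∫j(t)dt and applying a(0) = 0, we find a(t) = -81·sin(3·t). The integral of acceleration, with v(0) = 27, gives velocity: v(t) = 27·cos(3·t). The integral of velocity is position. Using x(0) = 0, we get x(t) = 9·sin(3·t). From the given position equation x(t) = 9·sin(3·t), we substitute t = pi/3 to get x = 0.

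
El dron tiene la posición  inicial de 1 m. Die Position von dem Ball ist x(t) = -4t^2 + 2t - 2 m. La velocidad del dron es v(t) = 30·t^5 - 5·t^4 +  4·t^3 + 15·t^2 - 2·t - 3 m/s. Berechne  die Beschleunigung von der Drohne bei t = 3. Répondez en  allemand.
Ausgehend von der Geschwindigkeit v(t) = 30·t^5 - 5·t^4 + 4·t^3 + 15·t^2 - 2·t - 3, nehmen wir 1 Ableitung. Mit d/dt von v(t) finden wir a(t) = 150·t^4 - 20·t^3 + 12·t^2 + 30·t - 2. Wir haben die Beschleunigung a(t) = 150·t^4 - 20·t^3 + 12·t^2 + 30·t - 2. Durch Einsetzen von t = 3: a(3) = 11806.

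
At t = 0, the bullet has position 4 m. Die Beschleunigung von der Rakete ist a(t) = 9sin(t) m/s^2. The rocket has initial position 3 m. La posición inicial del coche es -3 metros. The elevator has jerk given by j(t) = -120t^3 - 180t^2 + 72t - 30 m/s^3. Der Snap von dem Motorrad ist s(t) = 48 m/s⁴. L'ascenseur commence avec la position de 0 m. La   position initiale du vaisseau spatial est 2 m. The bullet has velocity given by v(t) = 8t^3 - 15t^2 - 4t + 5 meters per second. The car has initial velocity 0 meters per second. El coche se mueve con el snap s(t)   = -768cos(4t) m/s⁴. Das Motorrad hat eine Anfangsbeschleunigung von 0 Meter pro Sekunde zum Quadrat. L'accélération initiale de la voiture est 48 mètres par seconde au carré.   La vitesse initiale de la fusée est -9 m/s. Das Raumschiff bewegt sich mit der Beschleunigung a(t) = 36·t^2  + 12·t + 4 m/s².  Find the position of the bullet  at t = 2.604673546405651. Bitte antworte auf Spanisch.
Partiendo de la velocidad v(t) = 8·t^3 - 15·t^2 - 4·t + 5, tomamos 1 antiderivada. La integral de la velocidad, con x(0) = 4, da la posición: x(t) = 2·t^4 - 5·t^3 - 2·t^2 + 5·t + 4. De la ecuación de la posición x(t) = 2·t^4 - 5·t^3 - 2·t^2 + 5·t + 4, sustituimos t = 2.604673546405651 para obtener x = 7.15408117318130.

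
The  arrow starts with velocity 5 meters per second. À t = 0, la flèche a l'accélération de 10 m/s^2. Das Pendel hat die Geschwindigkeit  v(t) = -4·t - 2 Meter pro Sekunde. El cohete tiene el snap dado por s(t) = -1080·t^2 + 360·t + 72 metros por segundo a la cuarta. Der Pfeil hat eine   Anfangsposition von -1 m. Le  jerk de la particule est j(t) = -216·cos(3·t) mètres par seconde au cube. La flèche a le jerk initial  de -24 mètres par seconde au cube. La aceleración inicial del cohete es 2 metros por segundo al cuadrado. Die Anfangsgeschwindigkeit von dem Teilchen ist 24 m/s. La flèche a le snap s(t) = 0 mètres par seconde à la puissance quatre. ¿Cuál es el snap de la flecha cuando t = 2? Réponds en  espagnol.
Tenemos el snap s(t) = 0. Sustituyendo t = 2: s(2) = 0.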